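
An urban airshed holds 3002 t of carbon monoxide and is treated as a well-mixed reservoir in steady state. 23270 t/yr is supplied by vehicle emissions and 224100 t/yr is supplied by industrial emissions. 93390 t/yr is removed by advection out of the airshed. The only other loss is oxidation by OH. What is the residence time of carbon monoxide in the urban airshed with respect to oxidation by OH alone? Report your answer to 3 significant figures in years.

At steady state ΣF_in = ΣF_out.
ΣF_in = 23270 + 224100 = 247370 t/yr.
Oxidation by OH flux = ΣF_in − (93390) = 247370 − 93390 = 154000 t/yr.
τ = M / F = 3002 / 154000 = 0.01950 yr.

0.0195 yr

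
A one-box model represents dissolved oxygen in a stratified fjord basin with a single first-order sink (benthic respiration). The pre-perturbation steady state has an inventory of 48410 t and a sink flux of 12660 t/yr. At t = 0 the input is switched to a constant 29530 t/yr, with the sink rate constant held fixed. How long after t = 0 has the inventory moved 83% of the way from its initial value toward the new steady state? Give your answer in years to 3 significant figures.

6.78 yr

τ = M₀/F₀ = 48410/12660 = 3.824 yr.
The remaining gap fraction is e^(−t/τ); 83% covered ⇒ e^(−t/τ) = 0.170.
t = −τ ln(0.170) = 3.824 × 1.772 = 6.776 yr.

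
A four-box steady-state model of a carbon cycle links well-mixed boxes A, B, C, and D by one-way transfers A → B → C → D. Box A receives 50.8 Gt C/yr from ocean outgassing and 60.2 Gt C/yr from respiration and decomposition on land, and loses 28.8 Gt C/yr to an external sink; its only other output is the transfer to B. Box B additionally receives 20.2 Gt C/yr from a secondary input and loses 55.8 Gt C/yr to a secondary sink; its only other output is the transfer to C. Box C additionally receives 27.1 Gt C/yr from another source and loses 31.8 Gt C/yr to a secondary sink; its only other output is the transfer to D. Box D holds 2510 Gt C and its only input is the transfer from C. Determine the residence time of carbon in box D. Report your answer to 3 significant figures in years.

59.9 yr

Box A: F(A→B) = (50.8 + 60.2) − 28.8 = 82.200 Gt C/yr.
Box B: F(B→C) = (82.200 + 20.2) − 55.8 = 46.600 Gt C/yr.
Box C: F(C→D) = (46.600 + 27.1) − 31.8 = 41.900 Gt C/yr.
Box D throughput = its input = 41.900 Gt C/yr; τ = 2510 / 41.900 = 59.90 yr.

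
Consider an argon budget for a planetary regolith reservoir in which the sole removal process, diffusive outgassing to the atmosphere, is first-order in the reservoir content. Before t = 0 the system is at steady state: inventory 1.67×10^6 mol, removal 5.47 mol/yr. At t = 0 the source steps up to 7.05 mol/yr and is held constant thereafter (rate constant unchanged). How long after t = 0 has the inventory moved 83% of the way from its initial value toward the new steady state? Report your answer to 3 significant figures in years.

541000 yr

τ = M₀/F₀ = 1.67×10^6/5.47 = 305300 yr.
The remaining gap fraction is e^(−t/τ); 83% covered ⇒ e^(−t/τ) = 0.170.
t = −τ ln(0.170) = 305300 × 1.772 = 541000 yr.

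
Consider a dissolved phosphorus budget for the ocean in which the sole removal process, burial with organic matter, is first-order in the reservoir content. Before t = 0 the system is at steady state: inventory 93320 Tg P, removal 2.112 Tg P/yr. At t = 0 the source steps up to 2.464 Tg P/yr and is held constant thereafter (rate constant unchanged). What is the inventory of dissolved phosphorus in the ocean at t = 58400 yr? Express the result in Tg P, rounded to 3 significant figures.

105000 Tg P

The sink rate constant is k = F₀/M₀ = 2.112/93320 = 2.263×10^-5 yr⁻¹.
Solving dM/dt = F₁ − kM with M(0) = M₀ gives M(t) = F₁/k + (M₀ − F₁/k)·e^(−kt).
F₁/k = 2.464/2.263×10^-5 = 108870 Tg P; kt = 2.263×10^-5 × 58400 = 1.322, e^(−kt) = 0.2667.
M(58400) = 108870 + (93320 − 108870) × 0.2667 = 108870 − 4148 = 104730 Tg P.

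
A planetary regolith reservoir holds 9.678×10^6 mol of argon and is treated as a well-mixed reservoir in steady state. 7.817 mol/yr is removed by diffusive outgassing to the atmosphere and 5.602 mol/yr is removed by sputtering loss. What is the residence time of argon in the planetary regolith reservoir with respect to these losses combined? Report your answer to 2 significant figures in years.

Total removal = 7.817 + 5.602 = 13.419 mol/yr.
τ = M / ΣF_out = 9.678×10^6 / 13.419 = 721200 yr.

720000 yr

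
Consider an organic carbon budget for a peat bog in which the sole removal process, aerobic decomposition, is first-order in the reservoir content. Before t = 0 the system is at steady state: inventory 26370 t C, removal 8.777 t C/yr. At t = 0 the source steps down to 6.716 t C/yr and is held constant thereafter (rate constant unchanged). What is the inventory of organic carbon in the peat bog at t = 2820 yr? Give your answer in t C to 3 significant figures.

22600 t C

τ = M₀/F₀ = 26370/8.777 = 3004 yr; rate constant k = 1/τ.
New steady state M_∞ = F₁/k = F₁·τ = 6.716 × 3004 = 20178 t C.
M(t) = M_∞ + (M₀ − M_∞)·e^(−t/τ); t/τ = 2820/3004 = 0.9386, so e^(−t/τ) = 0.3912.
M(t) = 20178 + 6192 × 0.3912 = 22600 t C.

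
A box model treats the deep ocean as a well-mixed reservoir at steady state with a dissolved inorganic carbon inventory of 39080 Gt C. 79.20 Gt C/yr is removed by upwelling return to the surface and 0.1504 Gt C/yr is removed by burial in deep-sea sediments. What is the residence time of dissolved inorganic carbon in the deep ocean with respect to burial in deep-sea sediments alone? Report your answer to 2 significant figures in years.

260000 yr

Residence time with respect to a single sink: τ = M / F_sink.
τ = 39080 / 0.1504 = 259800 yr.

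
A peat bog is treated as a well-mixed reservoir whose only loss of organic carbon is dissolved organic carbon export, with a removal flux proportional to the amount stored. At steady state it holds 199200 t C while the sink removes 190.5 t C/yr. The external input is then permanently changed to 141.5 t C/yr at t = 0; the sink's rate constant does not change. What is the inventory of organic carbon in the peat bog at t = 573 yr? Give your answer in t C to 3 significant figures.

178000 t C

The sink rate constant is k = F₀/M₀ = 190.5/199200 = 0.0009563 yr⁻¹.
Solving dM/dt = F₁ − kM with M(0) = M₀ gives M(t) = F₁/k + (M₀ − F₁/k)·e^(−kt).
F₁/k = 141.5/0.0009563 = 147960 t C; kt = 0.0009563 × 573 = 0.5480, e^(−kt) = 0.5781.
M(573) = 147960 + (199200 − 147960) × 0.5781 = 147960 + 29620 = 177580 t C.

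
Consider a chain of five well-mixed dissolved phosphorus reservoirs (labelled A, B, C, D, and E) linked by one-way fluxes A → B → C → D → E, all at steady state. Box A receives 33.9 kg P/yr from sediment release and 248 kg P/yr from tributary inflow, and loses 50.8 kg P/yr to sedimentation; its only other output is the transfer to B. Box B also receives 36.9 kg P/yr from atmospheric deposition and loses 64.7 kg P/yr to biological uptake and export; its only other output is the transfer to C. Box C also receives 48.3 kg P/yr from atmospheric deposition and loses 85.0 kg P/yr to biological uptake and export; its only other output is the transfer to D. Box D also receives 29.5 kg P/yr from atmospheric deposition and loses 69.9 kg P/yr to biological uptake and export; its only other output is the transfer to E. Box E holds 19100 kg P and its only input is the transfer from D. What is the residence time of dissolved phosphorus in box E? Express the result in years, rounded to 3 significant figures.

151 yr

Box A: F(A→B) = (33.9 + 248) − 50.8 = 231.10 kg P/yr.
Box B: F(B→C) = (231.10 + 36.9) − 64.7 = 203.30 kg P/yr.
Box C: F(C→D) = (203.30 + 48.3) − 85.0 = 166.60 kg P/yr.
Box D: F(D→E) = (166.60 + 29.5) − 69.9 = 126.20 kg P/yr.
Box E throughput = its input = 126.20 kg P/yr; τ = 19100 / 126.20 = 151.3 yr.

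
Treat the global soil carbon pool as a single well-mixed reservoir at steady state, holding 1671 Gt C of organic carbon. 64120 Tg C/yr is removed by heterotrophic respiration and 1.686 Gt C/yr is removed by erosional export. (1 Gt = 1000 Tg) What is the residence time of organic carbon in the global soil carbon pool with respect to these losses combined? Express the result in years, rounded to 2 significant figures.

25 yr

Convert the heterotrophic respiration flux: 64120 Tg C/yr = 64.12 Gt C/yr.
Total removal = 64.12 + 1.686 = 65.806 Gt C/yr.
τ = M / ΣF_out = 1671 / 65.806 = 25.39 yr.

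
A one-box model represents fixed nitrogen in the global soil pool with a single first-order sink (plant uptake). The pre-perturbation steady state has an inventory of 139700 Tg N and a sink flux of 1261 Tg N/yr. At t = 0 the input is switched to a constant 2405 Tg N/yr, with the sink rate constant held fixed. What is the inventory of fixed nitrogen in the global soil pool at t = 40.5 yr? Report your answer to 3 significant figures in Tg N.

Residence time τ = M₀/F₀ = 110.8 yr. The eventual steady state is M_∞ = M₀·(F₁/F₀) = 139700 × 2405/1261 = 266440 Tg N.
The anomaly ΔM(t) = M(t) − M_∞ decays as ΔM₀·e^(−t/τ) with ΔM₀ = 139700 − 266440 = −126700 Tg N.
At t = 40.5 yr, e^(−t/τ) = e^(−0.3656) = 0.6938, so ΔM = −87930 Tg N and M = 266440 − 87930 = 178510 Tg N.

179000 Tg N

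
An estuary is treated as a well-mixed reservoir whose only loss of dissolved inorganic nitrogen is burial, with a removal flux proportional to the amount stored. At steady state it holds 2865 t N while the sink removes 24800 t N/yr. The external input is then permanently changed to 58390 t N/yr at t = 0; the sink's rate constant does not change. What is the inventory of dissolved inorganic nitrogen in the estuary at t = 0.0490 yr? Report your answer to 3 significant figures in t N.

4210 t N

τ = M₀/F₀ = 2865/24800 = 0.1155 yr; rate constant k = 1/τ.
New steady state M_∞ = F₁/k = F₁·τ = 58390 × 0.1155 = 6745.5 t N.
M(t) = M_∞ + (M₀ − M_∞)·e^(−t/τ); t/τ = 0.0490/0.1155 = 0.4242, so e^(−t/τ) = 0.6543.
M(t) = 6745.5 − 3880 × 0.6543 = 4206.4 t N.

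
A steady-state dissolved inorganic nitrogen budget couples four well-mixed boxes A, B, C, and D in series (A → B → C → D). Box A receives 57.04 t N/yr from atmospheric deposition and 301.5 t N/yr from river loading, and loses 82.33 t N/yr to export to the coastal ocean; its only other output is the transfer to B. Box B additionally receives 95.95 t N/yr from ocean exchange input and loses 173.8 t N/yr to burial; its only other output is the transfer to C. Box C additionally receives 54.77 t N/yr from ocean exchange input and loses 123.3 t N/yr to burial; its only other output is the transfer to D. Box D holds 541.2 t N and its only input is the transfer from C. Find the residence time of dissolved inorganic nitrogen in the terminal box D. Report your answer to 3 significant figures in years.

4.17 yr

Box A: F(A→B) = (57.04 + 301.5) − 82.33 = 276.21 t N/yr.
Box B: F(B→C) = (276.21 + 95.95) − 173.8 = 198.36 t N/yr.
Box C: F(C→D) = (198.36 + 54.77) − 123.3 = 129.83 t N/yr.
Box D throughput = its input = 129.83 t N/yr; τ = 541.2 / 129.83 = 4.169 yr.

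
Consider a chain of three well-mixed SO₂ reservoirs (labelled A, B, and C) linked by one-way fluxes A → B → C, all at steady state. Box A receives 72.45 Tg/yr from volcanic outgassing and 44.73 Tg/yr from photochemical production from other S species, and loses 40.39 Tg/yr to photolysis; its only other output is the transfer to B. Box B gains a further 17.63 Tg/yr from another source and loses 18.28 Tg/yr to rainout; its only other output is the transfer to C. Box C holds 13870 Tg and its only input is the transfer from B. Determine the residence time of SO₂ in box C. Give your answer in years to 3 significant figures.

Box A: F(A→B) = (72.45 + 44.73) − 40.39 = 76.790 Tg/yr.
Box B: F(B→C) = (76.790 + 17.63) − 18.28 = 76.140 Tg/yr.
Box C throughput = its input = 76.140 Tg/yr; τ = 13870 / 76.140 = 182.2 yr.

182 yr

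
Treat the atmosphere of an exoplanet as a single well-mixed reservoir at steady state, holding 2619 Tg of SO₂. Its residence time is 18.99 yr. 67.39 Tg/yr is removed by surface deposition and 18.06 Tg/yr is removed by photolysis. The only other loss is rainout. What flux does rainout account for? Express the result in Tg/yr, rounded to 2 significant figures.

Total removal F = M/τ = 2619 / 18.99 = 137.9 Tg/yr.
Rainout = F − (67.39 + 18.06) = 137.9 − 85.45 = 52.46 Tg/yr.

52 Tg/yr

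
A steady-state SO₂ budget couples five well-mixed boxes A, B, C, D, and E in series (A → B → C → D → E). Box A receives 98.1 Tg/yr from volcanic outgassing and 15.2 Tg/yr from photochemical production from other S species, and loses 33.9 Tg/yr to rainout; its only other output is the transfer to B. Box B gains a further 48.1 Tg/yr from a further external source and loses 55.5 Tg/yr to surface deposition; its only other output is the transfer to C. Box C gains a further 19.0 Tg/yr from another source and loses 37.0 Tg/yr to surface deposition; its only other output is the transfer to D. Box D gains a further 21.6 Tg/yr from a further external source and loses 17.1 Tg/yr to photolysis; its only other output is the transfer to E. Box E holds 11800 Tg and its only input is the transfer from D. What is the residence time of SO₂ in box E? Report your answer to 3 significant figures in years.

Box A: F(A→B) = (98.1 + 15.2) − 33.9 = 79.400 Tg/yr.
Box B: F(B→C) = (79.400 + 48.1) − 55.5 = 72.000 Tg/yr.
Box C: F(C→D) = (72.000 + 19.0) − 37.0 = 54.000 Tg/yr.
Box D: F(D→E) = (54.000 + 21.6) − 17.1 = 58.500 Tg/yr.
Box E throughput = its input = 58.500 Tg/yr; τ = 11800 / 58.500 = 201.7 yr.

202 yr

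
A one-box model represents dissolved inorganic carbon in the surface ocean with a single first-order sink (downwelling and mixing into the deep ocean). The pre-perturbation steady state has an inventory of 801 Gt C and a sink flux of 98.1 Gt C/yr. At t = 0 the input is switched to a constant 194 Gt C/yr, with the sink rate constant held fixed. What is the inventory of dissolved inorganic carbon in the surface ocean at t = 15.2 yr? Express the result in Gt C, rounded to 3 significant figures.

Residence time τ = M₀/F₀ = 8.165 yr. The eventual steady state is M_∞ = M₀·(F₁/F₀) = 801 × 194/98.1 = 1584.0 Gt C.
The anomaly ΔM(t) = M(t) − M_∞ decays as ΔM₀·e^(−t/τ) with ΔM₀ = 801 − 1584.0 = −783.0 Gt C.
At t = 15.2 yr, e^(−t/τ) = e^(−1.862) = 0.1554, so ΔM = −121.7 Gt C and M = 1584.0 − 121.7 = 1462.3 Gt C.

1460 Gt C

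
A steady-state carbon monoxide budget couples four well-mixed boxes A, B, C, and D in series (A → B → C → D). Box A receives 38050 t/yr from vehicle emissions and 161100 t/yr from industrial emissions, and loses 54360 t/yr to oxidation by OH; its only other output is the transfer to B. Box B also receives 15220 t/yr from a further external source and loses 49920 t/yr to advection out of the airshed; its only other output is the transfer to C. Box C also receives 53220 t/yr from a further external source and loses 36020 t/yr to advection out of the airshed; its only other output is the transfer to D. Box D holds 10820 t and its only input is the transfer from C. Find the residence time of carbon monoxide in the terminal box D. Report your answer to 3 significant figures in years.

Box A: F(A→B) = (38050 + 161100) − 54360 = 144790 t/yr.
Box B: F(B→C) = (144790 + 15220) − 49920 = 110090 t/yr.
Box C: F(C→D) = (110090 + 53220) − 36020 = 127290 t/yr.
Box D throughput = its input = 127290 t/yr; τ = 10820 / 127290 = 0.08500 yr.

0.0850 yr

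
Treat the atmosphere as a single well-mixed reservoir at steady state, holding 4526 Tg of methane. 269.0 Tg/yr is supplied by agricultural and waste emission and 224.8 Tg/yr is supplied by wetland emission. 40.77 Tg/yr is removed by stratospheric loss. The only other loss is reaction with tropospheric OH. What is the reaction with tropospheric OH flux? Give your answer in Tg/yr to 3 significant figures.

At steady state ΣF_in = ΣF_out.
ΣF_in = 269.0 + 224.8 = 493.80 Tg/yr.
Reaction with tropospheric OH flux = ΣF_in − (40.77) = 493.80 − 40.77 = 453.0 Tg/yr.

453 Tg/yr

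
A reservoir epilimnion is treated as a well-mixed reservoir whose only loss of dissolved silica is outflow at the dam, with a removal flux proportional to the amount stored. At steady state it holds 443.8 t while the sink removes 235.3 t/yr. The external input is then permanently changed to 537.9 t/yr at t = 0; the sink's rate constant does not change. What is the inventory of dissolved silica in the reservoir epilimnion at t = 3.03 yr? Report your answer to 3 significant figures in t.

τ = M₀/F₀ = 443.8/235.3 = 1.886 yr; rate constant k = 1/τ.
New steady state M_∞ = F₁/k = F₁·τ = 537.9 × 1.886 = 1014.5 t.
M(t) = M_∞ + (M₀ − M_∞)·e^(−t/τ); t/τ = 3.03/1.886 = 1.606, so e^(−t/τ) = 0.2006.
M(t) = 1014.5 − 570.7 × 0.2006 = 900.05 t.

900 t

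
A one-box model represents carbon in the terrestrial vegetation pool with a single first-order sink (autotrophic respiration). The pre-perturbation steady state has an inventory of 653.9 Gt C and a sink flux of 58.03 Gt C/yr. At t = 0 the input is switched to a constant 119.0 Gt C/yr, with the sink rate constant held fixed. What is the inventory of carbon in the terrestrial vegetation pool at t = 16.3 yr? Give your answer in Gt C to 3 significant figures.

1180 Gt C

Residence time τ = M₀/F₀ = 11.27 yr. The eventual steady state is M_∞ = M₀·(F₁/F₀) = 653.9 × 119.0/58.03 = 1340.9 Gt C.
The anomaly ΔM(t) = M(t) − M_∞ decays as ΔM₀·e^(−t/τ) with ΔM₀ = 653.9 − 1340.9 = −687.0 Gt C.
At t = 16.3 yr, e^(−t/τ) = e^(−1.447) = 0.2354, so ΔM = −161.7 Gt C and M = 1340.9 − 161.7 = 1179.2 Gt C.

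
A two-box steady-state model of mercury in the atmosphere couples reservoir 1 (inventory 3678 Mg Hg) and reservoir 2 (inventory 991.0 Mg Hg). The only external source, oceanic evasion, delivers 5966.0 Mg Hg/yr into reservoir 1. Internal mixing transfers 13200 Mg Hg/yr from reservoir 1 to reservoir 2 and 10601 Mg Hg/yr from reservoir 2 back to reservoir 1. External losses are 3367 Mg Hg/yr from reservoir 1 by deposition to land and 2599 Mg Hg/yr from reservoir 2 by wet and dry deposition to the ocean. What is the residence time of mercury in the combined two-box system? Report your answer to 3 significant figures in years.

0.783 yr

Treat the two boxes together as one reservoir: the mixing fluxes between them are internal recycling, so τ = ΣM / Σ(external losses).
M_total = 3678 + 991.0 = 4669.0 Mg Hg.
ΣF_external_out = 3367 + 2599 = 5966.0 Mg Hg/yr.
τ = M_total / ΣF_ext = 4669.0 / 5966.0 = 0.7826 yr.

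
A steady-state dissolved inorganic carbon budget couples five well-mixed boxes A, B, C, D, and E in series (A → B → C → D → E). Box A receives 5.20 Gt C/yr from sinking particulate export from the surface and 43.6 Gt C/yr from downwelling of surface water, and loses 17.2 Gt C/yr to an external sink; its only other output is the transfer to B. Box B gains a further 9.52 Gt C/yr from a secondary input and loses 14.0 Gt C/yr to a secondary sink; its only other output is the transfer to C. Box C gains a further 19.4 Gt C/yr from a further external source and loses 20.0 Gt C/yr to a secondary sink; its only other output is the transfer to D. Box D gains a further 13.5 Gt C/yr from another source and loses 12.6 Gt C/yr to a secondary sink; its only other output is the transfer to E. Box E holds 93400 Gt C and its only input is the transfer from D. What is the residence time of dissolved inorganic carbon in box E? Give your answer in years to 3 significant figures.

Box A: F(A→B) = (5.20 + 43.6) − 17.2 = 31.600 Gt C/yr.
Box B: F(B→C) = (31.600 + 9.52) − 14.0 = 27.120 Gt C/yr.
Box C: F(C→D) = (27.120 + 19.4) − 20.0 = 26.520 Gt C/yr.
Box D: F(D→E) = (26.520 + 13.5) − 12.6 = 27.420 Gt C/yr.
Box E throughput = its input = 27.420 Gt C/yr; τ = 93400 / 27.420 = 3406 yr.

3410 yr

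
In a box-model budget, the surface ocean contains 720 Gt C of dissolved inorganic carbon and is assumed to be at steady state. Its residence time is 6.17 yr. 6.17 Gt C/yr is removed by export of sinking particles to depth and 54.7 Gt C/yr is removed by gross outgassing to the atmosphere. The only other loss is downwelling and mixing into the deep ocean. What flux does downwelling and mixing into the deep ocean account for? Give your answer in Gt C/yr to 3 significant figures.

Total removal F = M/τ = 720 / 6.17 = 116.7 Gt C/yr.
Downwelling and mixing into the deep ocean = F − (6.17 + 54.7) = 116.7 − 60.87 = 55.82 Gt C/yr.

55.8 Gt C/yr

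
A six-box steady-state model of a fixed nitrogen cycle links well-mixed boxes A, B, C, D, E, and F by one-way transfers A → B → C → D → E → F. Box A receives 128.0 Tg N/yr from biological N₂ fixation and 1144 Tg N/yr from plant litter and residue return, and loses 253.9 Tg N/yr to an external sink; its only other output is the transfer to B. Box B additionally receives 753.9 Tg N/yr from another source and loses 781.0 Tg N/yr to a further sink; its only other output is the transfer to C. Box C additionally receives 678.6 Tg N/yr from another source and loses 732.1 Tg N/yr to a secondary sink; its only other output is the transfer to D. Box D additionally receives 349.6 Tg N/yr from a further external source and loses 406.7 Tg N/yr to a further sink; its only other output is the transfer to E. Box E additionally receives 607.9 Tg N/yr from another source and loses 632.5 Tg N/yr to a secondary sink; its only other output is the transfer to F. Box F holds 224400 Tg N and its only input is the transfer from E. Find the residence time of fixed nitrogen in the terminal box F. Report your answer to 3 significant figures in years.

262 yr

Box A: F(A→B) = (128.0 + 1144) − 253.9 = 1018.1 Tg N/yr.
Box B: F(B→C) = (1018.1 + 753.9) − 781.0 = 991.00 Tg N/yr.
Box C: F(C→D) = (991.00 + 678.6) − 732.1 = 937.50 Tg N/yr.
Box D: F(D→E) = (937.50 + 349.6) − 406.7 = 880.40 Tg N/yr.
Box E: F(E→F) = (880.40 + 607.9) − 632.5 = 855.80 Tg N/yr.
Box F throughput = its input = 855.80 Tg N/yr; τ = 224400 / 855.80 = 262.2 yr.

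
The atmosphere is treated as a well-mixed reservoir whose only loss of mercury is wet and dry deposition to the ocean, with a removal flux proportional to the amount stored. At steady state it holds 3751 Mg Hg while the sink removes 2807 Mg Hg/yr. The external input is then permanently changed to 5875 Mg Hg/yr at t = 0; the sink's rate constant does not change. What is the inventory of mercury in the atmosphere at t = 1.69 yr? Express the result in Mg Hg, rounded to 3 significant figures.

Residence time τ = M₀/F₀ = 1.336 yr. The eventual steady state is M_∞ = M₀·(F₁/F₀) = 3751 × 5875/2807 = 7850.8 Mg Hg.
The anomaly ΔM(t) = M(t) − M_∞ decays as ΔM₀·e^(−t/τ) with ΔM₀ = 3751 − 7850.8 = −4100 Mg Hg.
At t = 1.69 yr, e^(−t/τ) = e^(−1.265) = 0.2823, so ΔM = −1157 Mg Hg and M = 7850.8 − 1157 = 6693.3 Mg Hg.

6690 Mg Hg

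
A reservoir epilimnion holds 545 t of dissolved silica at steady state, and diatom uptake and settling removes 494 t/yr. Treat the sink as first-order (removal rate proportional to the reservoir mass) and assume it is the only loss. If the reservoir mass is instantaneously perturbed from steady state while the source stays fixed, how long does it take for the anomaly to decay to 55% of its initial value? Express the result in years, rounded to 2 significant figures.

0.66 yr

For a linear reservoir the anomaly decays as exp(−t/τ) with τ = M/F = 545/494 = 1.103 yr.
exp(−t/τ) = 0.55 ⇒ t = −τ ln(0.55) = 1.103 × 0.5978 = 0.6596 yr.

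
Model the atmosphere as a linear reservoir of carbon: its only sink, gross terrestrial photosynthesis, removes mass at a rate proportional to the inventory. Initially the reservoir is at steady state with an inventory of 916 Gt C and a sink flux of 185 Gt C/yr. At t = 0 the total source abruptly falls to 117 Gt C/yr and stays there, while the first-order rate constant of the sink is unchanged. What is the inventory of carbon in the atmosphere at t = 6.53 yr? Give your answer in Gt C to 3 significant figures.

τ = M₀/F₀ = 916/185 = 4.951 yr; rate constant k = 1/τ.
New steady state M_∞ = F₁/k = F₁·τ = 117 × 4.951 = 579.31 Gt C.
M(t) = M_∞ + (M₀ − M_∞)·e^(−t/τ); t/τ = 6.53/4.951 = 1.319, so e^(−t/τ) = 0.2674.
M(t) = 579.31 + 336.7 × 0.2674 = 669.36 Gt C.

669 Gt C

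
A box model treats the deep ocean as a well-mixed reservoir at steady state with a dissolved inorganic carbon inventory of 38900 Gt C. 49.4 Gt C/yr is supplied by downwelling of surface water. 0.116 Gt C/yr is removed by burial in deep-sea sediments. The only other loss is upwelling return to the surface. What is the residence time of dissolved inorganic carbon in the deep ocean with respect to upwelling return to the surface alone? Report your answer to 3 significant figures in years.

789 yr

At steady state ΣF_in = ΣF_out.
ΣF_in = 49.400 Gt C/yr.
Upwelling return to the surface flux = ΣF_in − (0.116) = 49.400 − 0.1160 = 49.28 Gt C/yr.
τ = M / F = 38900 / 49.28 = 789.3 yr.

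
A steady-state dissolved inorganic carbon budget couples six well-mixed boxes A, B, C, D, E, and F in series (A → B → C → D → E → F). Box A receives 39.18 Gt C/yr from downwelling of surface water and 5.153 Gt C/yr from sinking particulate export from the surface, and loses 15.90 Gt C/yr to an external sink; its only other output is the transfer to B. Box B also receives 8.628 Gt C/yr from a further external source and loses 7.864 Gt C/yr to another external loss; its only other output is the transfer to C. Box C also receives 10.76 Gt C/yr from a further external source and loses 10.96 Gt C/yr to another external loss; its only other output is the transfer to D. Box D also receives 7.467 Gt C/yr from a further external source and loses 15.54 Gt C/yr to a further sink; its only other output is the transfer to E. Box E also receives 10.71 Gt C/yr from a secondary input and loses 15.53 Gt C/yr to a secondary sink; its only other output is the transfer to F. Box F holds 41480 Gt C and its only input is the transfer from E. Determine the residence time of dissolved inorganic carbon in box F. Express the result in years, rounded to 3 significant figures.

2580 yr

Box A: F(A→B) = (39.18 + 5.153) − 15.90 = 28.433 Gt C/yr.
Box B: F(B→C) = (28.433 + 8.628) − 7.864 = 29.197 Gt C/yr.
Box C: F(C→D) = (29.197 + 10.76) − 10.96 = 28.997 Gt C/yr.
Box D: F(D→E) = (28.997 + 7.467) − 15.54 = 20.924 Gt C/yr.
Box E: F(E→F) = (20.924 + 10.71) − 15.53 = 16.104 Gt C/yr.
Box F throughput = its input = 16.104 Gt C/yr; τ = 41480 / 16.104 = 2576 yr.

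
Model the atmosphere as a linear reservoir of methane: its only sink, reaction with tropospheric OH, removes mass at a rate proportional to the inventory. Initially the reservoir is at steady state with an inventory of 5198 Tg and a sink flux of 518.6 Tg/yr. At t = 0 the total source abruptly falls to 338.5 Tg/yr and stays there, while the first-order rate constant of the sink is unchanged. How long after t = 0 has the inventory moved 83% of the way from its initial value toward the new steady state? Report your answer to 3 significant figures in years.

τ = M₀/F₀ = 5198/518.6 = 10.02 yr.
The remaining gap fraction is e^(−t/τ); 83% covered ⇒ e^(−t/τ) = 0.170.
t = −τ ln(0.170) = 10.02 × 1.772 = 17.76 yr.

17.8 yr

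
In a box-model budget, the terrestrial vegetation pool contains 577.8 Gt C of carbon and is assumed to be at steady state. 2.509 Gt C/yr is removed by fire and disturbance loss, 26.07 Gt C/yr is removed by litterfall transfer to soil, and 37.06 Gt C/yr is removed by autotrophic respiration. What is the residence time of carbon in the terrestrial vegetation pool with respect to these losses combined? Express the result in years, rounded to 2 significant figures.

Total removal = 2.509 + 26.07 + 37.06 = 65.639 Gt C/yr.
τ = M / ΣF_out = 577.8 / 65.639 = 8.803 yr.

8.8 yr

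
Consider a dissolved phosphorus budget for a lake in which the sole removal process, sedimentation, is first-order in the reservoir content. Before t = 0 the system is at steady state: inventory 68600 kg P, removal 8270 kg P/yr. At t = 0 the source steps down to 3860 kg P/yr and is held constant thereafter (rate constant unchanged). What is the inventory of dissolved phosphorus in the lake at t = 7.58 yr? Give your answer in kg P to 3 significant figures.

46700 kg P

τ = M₀/F₀ = 68600/8270 = 8.295 yr; rate constant k = 1/τ.
New steady state M_∞ = F₁/k = F₁·τ = 3860 × 8.295 = 32019 kg P.
M(t) = M_∞ + (M₀ − M_∞)·e^(−t/τ); t/τ = 7.58/8.295 = 0.9138, so e^(−t/τ) = 0.4010.
M(t) = 32019 + 36580 × 0.4010 = 46688 kg P.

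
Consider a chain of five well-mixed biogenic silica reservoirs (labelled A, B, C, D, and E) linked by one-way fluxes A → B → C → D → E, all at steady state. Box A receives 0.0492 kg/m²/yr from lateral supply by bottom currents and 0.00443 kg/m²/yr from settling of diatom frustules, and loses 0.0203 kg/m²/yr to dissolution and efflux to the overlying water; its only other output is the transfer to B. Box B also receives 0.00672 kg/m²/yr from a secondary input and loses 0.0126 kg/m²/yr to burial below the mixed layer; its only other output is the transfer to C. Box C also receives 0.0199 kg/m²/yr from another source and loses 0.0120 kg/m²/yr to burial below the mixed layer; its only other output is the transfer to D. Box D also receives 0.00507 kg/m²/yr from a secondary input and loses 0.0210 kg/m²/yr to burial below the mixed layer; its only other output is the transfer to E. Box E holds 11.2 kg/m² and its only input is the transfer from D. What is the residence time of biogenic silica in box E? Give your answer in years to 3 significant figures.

577 yr

Box A: F(A→B) = (0.0492 + 0.00443) − 0.0203 = 0.033330 kg/m²/yr.
Box B: F(B→C) = (0.033330 + 0.00672) − 0.0126 = 0.027450 kg/m²/yr.
Box C: F(C→D) = (0.027450 + 0.0199) − 0.0120 = 0.035350 kg/m²/yr.
Box D: F(D→E) = (0.035350 + 0.00507) − 0.0210 = 0.019420 kg/m²/yr.
Box E throughput = its input = 0.019420 kg/m²/yr; τ = 11.2 / 0.019420 = 576.7 yr.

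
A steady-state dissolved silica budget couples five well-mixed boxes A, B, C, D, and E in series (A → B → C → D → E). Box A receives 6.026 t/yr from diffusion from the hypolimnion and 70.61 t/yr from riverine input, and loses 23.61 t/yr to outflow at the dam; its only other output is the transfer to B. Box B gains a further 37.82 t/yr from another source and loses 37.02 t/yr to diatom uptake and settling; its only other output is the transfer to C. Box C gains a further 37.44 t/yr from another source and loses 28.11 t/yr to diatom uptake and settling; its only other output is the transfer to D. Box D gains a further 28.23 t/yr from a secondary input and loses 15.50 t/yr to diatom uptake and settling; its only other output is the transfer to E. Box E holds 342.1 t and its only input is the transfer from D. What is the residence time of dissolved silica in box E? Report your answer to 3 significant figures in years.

4.51 yr

Box A: F(A→B) = (6.026 + 70.61) − 23.61 = 53.026 t/yr.
Box B: F(B→C) = (53.026 + 37.82) − 37.02 = 53.826 t/yr.
Box C: F(C→D) = (53.826 + 37.44) − 28.11 = 63.156 t/yr.
Box D: F(D→E) = (63.156 + 28.23) − 15.50 = 75.886 t/yr.
Box E throughput = its input = 75.886 t/yr; τ = 342.1 / 75.886 = 4.508 yr.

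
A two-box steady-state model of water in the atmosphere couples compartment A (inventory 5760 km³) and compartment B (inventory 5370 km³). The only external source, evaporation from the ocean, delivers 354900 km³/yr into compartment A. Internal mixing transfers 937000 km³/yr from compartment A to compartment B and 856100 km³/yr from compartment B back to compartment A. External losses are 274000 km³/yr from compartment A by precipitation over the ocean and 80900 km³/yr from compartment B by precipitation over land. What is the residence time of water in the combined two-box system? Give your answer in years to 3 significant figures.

0.0314 yr

For the system as a whole, the A↔B exchange is internal and contributes nothing to the throughput; only the external sinks remove mass.
M_total = 5760 + 5370 = 11130 km³.
ΣF_external_out = 274000 + 80900 = 354900 km³/yr.
τ = M_total / ΣF_ext = 11130 / 354900 = 0.03136 yr.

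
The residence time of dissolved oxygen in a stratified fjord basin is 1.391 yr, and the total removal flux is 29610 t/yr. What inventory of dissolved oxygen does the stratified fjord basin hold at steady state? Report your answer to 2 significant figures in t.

τ = M/F ⇒ M = τ × F = 1.391 × 29610 = 41190 t.

41000 t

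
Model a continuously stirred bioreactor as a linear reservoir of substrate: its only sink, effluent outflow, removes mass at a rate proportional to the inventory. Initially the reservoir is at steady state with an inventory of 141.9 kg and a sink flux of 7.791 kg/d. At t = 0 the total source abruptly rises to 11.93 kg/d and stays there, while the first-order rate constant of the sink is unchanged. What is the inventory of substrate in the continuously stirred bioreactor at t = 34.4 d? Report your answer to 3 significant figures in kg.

τ = M₀/F₀ = 141.9/7.791 = 18.21 d; rate constant k = 1/τ.
New steady state M_∞ = F₁/k = F₁·τ = 11.93 × 18.21 = 217.28 kg.
M(t) = M_∞ + (M₀ − M_∞)·e^(−t/τ); t/τ = 34.4/18.21 = 1.889, so e^(−t/τ) = 0.1513.
M(t) = 217.28 − 75.38 × 0.1513 = 205.88 kg.

206 kg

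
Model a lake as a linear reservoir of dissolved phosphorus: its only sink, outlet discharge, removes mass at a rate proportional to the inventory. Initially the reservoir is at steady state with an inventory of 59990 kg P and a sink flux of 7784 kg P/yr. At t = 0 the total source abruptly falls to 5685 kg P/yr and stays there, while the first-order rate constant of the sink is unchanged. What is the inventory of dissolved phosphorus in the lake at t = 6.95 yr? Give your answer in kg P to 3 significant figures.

τ = M₀/F₀ = 59990/7784 = 7.707 yr; rate constant k = 1/τ.
New steady state M_∞ = F₁/k = F₁·τ = 5685 × 7.707 = 43813 kg P.
M(t) = M_∞ + (M₀ − M_∞)·e^(−t/τ); t/τ = 6.95/7.707 = 0.9018, so e^(−t/τ) = 0.4058.
M(t) = 43813 + 16180 × 0.4058 = 50378 kg P.

50400 kg P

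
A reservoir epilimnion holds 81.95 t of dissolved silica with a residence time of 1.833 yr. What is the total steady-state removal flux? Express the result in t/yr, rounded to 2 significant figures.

45 t/yr

F = M / τ = 81.95 / 1.833 = 44.71 t/yr.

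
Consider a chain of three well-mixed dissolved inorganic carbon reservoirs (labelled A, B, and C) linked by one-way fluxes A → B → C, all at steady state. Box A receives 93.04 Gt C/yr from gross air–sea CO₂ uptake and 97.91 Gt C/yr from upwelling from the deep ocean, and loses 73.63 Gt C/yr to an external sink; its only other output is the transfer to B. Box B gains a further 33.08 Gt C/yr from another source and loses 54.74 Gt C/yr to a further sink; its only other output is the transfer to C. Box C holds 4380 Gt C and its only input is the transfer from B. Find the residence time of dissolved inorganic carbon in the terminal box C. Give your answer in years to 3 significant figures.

Box A: F(A→B) = (93.04 + 97.91) − 73.63 = 117.32 Gt C/yr.
Box B: F(B→C) = (117.32 + 33.08) − 54.74 = 95.660 Gt C/yr.
Box C throughput = its input = 95.660 Gt C/yr; τ = 4380 / 95.660 = 45.79 yr.

45.8 yr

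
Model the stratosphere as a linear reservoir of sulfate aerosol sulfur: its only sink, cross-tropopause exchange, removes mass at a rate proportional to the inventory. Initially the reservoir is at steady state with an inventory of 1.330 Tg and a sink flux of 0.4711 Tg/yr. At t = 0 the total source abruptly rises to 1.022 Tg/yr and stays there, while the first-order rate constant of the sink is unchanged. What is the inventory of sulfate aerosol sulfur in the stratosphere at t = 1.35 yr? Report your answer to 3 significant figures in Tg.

The sink rate constant is k = F₀/M₀ = 0.4711/1.330 = 0.3542 yr⁻¹.
Solving dM/dt = F₁ − kM with M(0) = M₀ gives M(t) = F₁/k + (M₀ − F₁/k)·e^(−kt).
F₁/k = 1.022/0.3542 = 2.8853 Tg; kt = 0.3542 × 1.35 = 0.4782, e^(−kt) = 0.6199.
M(1.35) = 2.8853 + (1.330 − 2.8853) × 0.6199 = 2.8853 − 0.9641 = 1.9212 Tg.

1.92 Tg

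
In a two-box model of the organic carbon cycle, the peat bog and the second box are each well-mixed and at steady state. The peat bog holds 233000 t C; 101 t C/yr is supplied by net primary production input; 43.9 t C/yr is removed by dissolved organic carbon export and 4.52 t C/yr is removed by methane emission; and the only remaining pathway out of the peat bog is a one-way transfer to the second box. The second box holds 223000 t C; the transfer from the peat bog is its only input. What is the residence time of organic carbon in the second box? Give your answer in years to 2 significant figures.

Balance the peat bog: ΣF_in = 101.00 t C/yr.
Transfer to the second box = ΣF_in − (43.9 + 4.52) = 52.580 t C/yr.
At steady state the output of the second box equals its input, 52.580 t C/yr.
τ = M / F = 223000 / 52.580 = 4241 yr.

4200 yr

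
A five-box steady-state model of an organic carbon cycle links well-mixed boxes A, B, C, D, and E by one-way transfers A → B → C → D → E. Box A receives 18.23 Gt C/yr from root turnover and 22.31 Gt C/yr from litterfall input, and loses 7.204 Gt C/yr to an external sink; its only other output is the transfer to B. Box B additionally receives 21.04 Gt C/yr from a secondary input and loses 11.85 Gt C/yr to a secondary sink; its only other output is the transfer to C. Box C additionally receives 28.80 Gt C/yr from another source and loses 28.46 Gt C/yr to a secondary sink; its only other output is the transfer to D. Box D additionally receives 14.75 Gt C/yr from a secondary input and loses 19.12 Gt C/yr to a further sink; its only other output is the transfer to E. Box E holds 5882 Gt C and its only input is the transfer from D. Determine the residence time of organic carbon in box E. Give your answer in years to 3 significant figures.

153 yr

Box A: F(A→B) = (18.23 + 22.31) − 7.204 = 33.336 Gt C/yr.
Box B: F(B→C) = (33.336 + 21.04) − 11.85 = 42.526 Gt C/yr.
Box C: F(C→D) = (42.526 + 28.80) − 28.46 = 42.866 Gt C/yr.
Box D: F(D→E) = (42.866 + 14.75) − 19.12 = 38.496 Gt C/yr.
Box E throughput = its input = 38.496 Gt C/yr; τ = 5882 / 38.496 = 152.8 yr.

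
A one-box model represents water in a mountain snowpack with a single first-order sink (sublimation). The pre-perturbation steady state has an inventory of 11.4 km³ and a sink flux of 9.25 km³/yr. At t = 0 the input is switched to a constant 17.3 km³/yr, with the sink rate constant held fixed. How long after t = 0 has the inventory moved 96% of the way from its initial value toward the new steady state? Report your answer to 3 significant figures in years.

τ = M₀/F₀ = 11.4/9.25 = 1.232 yr.
The remaining gap fraction is e^(−t/τ); 96% covered ⇒ e^(−t/τ) = 0.0400.
t = −τ ln(0.0400) = 1.232 × 3.219 = 3.967 yr.

3.97 yr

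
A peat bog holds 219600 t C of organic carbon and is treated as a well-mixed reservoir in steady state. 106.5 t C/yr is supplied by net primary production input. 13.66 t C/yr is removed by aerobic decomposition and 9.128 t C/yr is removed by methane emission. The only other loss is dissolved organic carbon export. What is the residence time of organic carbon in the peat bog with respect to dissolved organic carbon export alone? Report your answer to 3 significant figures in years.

2620 yr

At steady state ΣF_in = ΣF_out.
ΣF_in = 106.50 t C/yr.
Dissolved organic carbon export flux = ΣF_in − (13.66 + 9.128) = 106.50 − 22.79 = 83.71 t C/yr.
τ = M / F = 219600 / 83.71 = 2623 yr.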